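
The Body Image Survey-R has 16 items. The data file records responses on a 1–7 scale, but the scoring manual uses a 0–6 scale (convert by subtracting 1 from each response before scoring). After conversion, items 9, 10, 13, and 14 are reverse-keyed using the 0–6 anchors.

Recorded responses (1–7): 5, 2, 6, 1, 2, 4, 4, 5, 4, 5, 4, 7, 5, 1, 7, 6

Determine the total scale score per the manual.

54

Convert to 0–6: 4, 1, 5, 0, 1, 3, 3, 4, 3, 4, 3, 6, 4, 0, 6, 5
Reverse-coded (reverse-coded value = 6 − response):
  item 9: 6 − 3 = 3
  item 10: 6 − 4 = 2
  item 13: 6 − 4 = 2
  item 14: 6 − 0 = 6
Scored: 4, 1, 5, 0, 1, 3, 3, 4, 3, 2, 3, 6, 2, 6, 6, 5
Total = 54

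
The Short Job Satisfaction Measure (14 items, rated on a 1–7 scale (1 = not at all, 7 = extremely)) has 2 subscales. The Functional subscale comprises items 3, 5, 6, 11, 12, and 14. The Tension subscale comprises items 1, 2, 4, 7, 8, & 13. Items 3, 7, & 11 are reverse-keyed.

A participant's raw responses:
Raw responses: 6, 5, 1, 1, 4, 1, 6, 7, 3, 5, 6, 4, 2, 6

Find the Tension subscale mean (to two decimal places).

Tension items: 1, 2, 4, 7, 8, 13.
Of these, item 7 is reverse-keyed; on a 1–7 scale, reversed = 8 − raw.
  item 1: 6
  item 2: 5
  item 4: 1
  item 7: 8 − 6 = 2
  item 8: 7
  item 13: 2
Sum = 6 + 5 + 1 + 2 + 7 + 2 = 23
Mean = 23 / 6 = 3.83

3.83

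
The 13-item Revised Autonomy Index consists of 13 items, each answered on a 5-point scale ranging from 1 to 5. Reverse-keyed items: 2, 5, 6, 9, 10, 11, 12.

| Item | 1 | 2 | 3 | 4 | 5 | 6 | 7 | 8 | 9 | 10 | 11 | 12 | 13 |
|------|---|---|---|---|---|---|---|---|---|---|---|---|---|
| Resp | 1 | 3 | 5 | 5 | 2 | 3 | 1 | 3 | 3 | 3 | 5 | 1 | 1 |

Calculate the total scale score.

Reverse-keyed items use 6 − raw:
  item 2: 6 − 3 = 3
  item 5: 6 − 2 = 4
  item 6: 6 − 3 = 3
  item 9: 6 − 3 = 3
  item 10: 6 − 3 = 3
  item 11: 6 − 5 = 1
  item 12: 6 − 1 = 5
Scored items: 1, 3, 5, 5, 4, 3, 1, 3, 3, 3, 1, 5, 1
Total = 1 + 3 + 5 + 5 + 4 + 3 + 1 + 3 + 3 + 3 + 1 + 5 + 1 = 38

38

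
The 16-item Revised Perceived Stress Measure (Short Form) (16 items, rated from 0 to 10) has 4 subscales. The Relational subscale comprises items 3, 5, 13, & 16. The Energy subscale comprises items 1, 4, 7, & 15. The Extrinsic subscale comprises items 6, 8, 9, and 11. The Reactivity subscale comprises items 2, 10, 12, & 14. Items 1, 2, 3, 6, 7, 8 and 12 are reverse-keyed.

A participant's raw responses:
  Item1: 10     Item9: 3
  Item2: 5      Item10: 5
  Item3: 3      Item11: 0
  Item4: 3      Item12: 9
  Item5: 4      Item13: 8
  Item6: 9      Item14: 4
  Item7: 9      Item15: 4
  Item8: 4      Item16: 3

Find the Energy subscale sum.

8

Energy items: 1, 4, 7, 15.
Of these, items 1 and 7 are reverse-keyed; reversed = (0+10) − raw = 10 − raw.
  item 1: 10 − 10 = 0
  item 4: 3
  item 7: 10 − 9 = 1
  item 15: 4
Sum = 0 + 3 + 1 + 4 = 8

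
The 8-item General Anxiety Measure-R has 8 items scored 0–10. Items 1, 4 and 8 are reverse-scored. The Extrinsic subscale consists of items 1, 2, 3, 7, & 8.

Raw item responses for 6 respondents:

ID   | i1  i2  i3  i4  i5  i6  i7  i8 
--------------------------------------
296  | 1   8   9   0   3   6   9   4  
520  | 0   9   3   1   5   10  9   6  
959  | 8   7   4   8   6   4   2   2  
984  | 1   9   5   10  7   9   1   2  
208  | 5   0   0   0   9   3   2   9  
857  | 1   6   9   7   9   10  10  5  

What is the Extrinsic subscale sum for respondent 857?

39

Respondent 857 raw: 1, 6, 9, 7, 9, 10, 10, 5.
Extrinsic items: 1, 2, 3, 7, 8.
Reverse-coded (reversed = (0+10) − raw = 10 − raw):
  item 1: 10 − 1 = 9
  item 2: 6
  item 3: 9
  item 7: 10
  item 8: 10 − 5 = 5
Sum = 9 + 6 + 9 + 10 + 5 = 39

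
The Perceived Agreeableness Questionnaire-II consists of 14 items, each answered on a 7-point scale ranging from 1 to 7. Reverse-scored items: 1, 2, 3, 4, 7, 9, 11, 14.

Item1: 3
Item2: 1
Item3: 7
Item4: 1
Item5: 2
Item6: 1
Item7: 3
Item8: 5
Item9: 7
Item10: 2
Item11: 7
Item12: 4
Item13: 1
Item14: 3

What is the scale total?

47

Raw sum = 47. Reverse-scored items: 1, 2, 3, 4, 7, 9, 11, 14; their raw sum = 32.
Each reversal replaces raw with 8 − raw, changing the total by 8 − 2·raw per item.
Total = 47 + 8·8 − 2·32 = 47 + 64 − 64 = 47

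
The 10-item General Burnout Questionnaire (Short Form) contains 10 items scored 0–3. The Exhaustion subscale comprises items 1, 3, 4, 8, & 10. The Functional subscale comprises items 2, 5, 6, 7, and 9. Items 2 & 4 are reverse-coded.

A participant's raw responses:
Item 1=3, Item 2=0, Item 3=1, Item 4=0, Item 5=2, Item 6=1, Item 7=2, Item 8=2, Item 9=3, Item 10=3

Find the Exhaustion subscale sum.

12

Exhaustion items: 1, 3, 4, 8, 10.
Of these, item 4 is reverse-coded; reverse-coded value = 3 − response.
  item 1: 3
  item 3: 1
  item 4: 3 − 0 = 3
  item 8: 2
  item 10: 3
Sum = 3 + 1 + 3 + 2 + 3 = 12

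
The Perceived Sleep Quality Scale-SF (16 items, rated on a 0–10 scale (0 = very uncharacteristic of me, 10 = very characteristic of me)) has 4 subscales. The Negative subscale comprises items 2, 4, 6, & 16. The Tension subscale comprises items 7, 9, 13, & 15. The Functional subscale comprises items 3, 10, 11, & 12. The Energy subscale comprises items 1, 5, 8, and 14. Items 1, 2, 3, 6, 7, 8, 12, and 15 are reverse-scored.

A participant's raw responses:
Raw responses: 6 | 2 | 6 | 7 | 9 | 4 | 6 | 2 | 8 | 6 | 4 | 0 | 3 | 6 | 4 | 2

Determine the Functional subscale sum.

24

Functional items: 3, 10, 11, 12.
Of these, items 3 and 12 are reverse-scored; on a 0–10 scale, reversed = 10 − raw.
  item 3: 10 − 6 = 4
  item 10: 6
  item 11: 4
  item 12: 10 − 0 = 10
Sum = 4 + 6 + 4 + 10 = 24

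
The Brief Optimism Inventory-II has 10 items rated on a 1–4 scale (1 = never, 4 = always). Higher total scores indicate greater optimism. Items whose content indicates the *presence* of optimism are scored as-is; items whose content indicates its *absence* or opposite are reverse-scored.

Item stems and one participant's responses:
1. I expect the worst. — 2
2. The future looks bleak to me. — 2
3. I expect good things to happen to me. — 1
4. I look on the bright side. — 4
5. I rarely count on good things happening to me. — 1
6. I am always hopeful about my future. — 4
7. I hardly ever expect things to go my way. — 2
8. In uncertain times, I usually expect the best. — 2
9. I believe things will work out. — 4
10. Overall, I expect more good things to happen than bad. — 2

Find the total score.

30

Items 1, 2, 5, 7 describe the absence/opposite of optimism → reverse-score.
reversed = (1+4) − raw = 5 − raw.
  item 1: 5 − 2 = 3
  item 2: 5 − 2 = 3
  item 3: 1
  item 4: 4
  item 5: 5 − 1 = 4
  item 6: 4
  item 7: 5 − 2 = 3
  item 8: 2
  item 9: 4
  item 10: 2
Total = 3 + 3 + 1 + 4 + 4 + 4 + 3 + 2 + 4 + 2 = 30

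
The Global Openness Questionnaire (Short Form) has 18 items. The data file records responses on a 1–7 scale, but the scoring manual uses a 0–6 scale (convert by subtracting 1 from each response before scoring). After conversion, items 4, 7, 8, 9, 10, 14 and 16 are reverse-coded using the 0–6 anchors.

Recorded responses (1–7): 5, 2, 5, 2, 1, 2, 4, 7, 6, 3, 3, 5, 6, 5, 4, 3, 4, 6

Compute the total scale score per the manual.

Convert to 0–6: 4, 1, 4, 1, 0, 1, 3, 6, 5, 2, 2, 4, 5, 4, 3, 2, 3, 5
Reverse-coded (on a 0–6 scale, reversed = 6 − raw):
  item 4: 6 − 1 = 5
  item 7: 6 − 3 = 3
  item 8: 6 − 6 = 0
  item 9: 6 − 5 = 1
  item 10: 6 − 2 = 4
  item 14: 6 − 4 = 2
  item 16: 6 − 2 = 4
Scored: 4, 1, 4, 5, 0, 1, 3, 0, 1, 4, 2, 4, 5, 2, 3, 4, 3, 5
Total = 51

51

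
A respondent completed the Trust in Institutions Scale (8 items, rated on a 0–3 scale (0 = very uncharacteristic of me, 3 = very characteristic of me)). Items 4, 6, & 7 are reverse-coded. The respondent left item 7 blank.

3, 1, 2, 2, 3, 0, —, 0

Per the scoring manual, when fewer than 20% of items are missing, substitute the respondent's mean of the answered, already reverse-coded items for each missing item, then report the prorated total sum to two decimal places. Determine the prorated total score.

Reverse-coded (reversed = (0+3) − raw = 3 − raw):
  item 4: 3 − 2 = 1
  item 6: 3 − 0 = 3
Completed scored items (7 of 8): 3, 1, 2, 1, 3, 3, 0; sum = 13.
Person mean = 13 / 7 ≈ 1.8571
Prorated total = (13 / 7) × 8 = 14.86 (to 2 dp)

14.86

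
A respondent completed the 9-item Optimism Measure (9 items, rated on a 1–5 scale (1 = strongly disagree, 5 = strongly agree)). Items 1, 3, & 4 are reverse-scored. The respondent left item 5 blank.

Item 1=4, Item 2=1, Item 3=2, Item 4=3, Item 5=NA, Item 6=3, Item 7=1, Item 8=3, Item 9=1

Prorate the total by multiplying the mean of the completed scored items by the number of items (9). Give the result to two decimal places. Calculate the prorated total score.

Reverse-coded (reversed = (1+5) − raw = 6 − raw):
  item 1: 6 − 4 = 2
  item 3: 6 − 2 = 4
  item 4: 6 − 3 = 3
Completed scored items (8 of 9): 2, 1, 4, 3, 3, 1, 3, 1; sum = 18.
Person mean = 18 / 8 ≈ 2.2500
Prorated total = (18 / 8) × 9 = 20.25 (to 2 dp)

20.25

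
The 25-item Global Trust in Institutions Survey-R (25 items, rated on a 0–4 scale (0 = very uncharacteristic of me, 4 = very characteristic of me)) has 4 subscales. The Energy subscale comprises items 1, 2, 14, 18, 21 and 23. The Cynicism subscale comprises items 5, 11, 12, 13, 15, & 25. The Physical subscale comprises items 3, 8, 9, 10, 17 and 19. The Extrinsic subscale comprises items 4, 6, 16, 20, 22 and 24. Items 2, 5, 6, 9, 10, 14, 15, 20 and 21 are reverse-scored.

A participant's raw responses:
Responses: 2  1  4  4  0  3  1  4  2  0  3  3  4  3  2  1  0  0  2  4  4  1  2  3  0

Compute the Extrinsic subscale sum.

10

Extrinsic items: 4, 6, 16, 20, 22, 24.
Of these, items 6 and 20 are reverse-scored; reverse-coded value = 4 − response.
  item 4: 4
  item 6: 4 − 3 = 1
  item 16: 1
  item 20: 4 − 4 = 0
  item 22: 1
  item 24: 3
Sum = 4 + 1 + 1 + 0 + 1 + 3 = 10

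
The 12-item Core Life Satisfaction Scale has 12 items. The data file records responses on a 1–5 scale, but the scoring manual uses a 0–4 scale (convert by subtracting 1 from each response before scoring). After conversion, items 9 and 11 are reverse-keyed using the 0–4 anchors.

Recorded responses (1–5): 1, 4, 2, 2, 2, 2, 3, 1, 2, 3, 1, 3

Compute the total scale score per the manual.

Convert to 0–4: 0, 3, 1, 1, 1, 1, 2, 0, 1, 2, 0, 2
Reverse-coded (on a 0–4 scale, reversed = 4 − raw):
  item 9: 4 − 1 = 3
  item 11: 4 − 0 = 4
Scored: 0, 3, 1, 1, 1, 1, 2, 0, 3, 2, 4, 2
Total = 20

20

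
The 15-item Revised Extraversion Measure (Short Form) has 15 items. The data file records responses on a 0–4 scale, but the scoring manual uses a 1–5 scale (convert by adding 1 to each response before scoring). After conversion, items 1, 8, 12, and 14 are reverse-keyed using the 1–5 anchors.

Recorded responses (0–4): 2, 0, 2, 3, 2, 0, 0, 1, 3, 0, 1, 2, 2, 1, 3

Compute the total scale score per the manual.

41

Convert to 1–5: 3, 1, 3, 4, 3, 1, 1, 2, 4, 1, 2, 3, 3, 2, 4
Reverse-coded (on a 1–5 scale, reversed = 6 − raw):
  item 1: 6 − 3 = 3
  item 8: 6 − 2 = 4
  item 12: 6 − 3 = 3
  item 14: 6 − 2 = 4
Scored: 3, 1, 3, 4, 3, 1, 1, 4, 4, 1, 2, 3, 3, 4, 4
Total = 41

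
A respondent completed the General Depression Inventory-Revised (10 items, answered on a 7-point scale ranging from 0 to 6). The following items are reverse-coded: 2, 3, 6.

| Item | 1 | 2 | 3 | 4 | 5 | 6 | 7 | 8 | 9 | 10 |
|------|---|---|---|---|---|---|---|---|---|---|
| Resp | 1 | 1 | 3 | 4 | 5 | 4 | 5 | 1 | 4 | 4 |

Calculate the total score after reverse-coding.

34

Raw sum = 32. Reverse-coded items: 2, 3, 6; their raw sum = 8.
Each reversal replaces raw with 6 − raw, changing the total by 6 − 2·raw per item.
Total = 32 + 3·6 − 2·8 = 32 + 18 − 16 = 34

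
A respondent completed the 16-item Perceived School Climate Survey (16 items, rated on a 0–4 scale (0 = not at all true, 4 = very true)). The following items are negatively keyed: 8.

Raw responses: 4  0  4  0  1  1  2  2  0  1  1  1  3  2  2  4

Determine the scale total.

Reverse-coded items (reversed = (0+4) − raw = 4 − raw):
  item 8: 4 − 2 = 2
After reverse-coding: 4, 0, 4, 0, 1, 1, 2, 2, 0, 1, 1, 1, 3, 2, 2, 4
Total = 4 + 0 + 4 + 0 + 1 + 1 + 2 + 2 + 0 + 1 + 1 + 1 + 3 + 2 + 2 + 4 = 28

28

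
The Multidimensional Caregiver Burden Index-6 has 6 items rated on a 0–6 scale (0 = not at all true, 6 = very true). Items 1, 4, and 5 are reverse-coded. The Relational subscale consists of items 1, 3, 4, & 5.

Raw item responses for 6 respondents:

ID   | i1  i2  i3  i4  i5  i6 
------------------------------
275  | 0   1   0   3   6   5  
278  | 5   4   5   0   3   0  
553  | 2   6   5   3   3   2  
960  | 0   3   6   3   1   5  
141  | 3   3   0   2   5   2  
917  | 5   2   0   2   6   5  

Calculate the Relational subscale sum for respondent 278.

15

Respondent 278 raw: 5, 4, 5, 0, 3, 0.
Relational items: 1, 3, 4, 5.
Reverse-coded (reverse-coded value = 6 − response):
  item 1: 6 − 5 = 1
  item 3: 5
  item 4: 6 − 0 = 6
  item 5: 6 − 3 = 3
Sum = 1 + 5 + 6 + 3 = 15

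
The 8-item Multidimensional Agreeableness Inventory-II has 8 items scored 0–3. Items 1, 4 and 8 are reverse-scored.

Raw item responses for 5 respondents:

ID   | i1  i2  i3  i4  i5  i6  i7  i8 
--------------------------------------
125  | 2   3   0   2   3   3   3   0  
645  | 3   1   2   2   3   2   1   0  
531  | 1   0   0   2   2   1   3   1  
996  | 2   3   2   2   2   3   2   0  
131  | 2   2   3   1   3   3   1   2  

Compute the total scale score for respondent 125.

17

Respondent 125 raw: 2, 3, 0, 2, 3, 3, 3, 0.
Reverse-coded (reversed = (0+3) − raw = 3 − raw):
  item 1: 3 − 2 = 1
  item 2: 3
  item 3: 0
  item 4: 3 − 2 = 1
  item 5: 3
  item 6: 3
  item 7: 3
  item 8: 3 − 0 = 3
Sum = 1 + 3 + 0 + 1 + 3 + 3 + 3 + 3 = 17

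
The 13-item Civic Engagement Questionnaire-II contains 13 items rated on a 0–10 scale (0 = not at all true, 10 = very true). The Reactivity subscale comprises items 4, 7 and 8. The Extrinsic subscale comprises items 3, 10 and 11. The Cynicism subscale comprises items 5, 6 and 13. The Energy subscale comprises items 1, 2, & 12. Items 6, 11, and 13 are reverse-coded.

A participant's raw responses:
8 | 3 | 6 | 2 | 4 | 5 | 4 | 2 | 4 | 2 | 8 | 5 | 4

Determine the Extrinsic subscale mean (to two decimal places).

3.33

Extrinsic items: 3, 10, 11.
Of these, item 11 is reverse-coded; reversed = (0+10) − raw = 10 − raw.
  item 3: 6
  item 10: 2
  item 11: 10 − 8 = 2
Sum = 6 + 2 + 2 = 10
Mean = 10 / 3 = 3.33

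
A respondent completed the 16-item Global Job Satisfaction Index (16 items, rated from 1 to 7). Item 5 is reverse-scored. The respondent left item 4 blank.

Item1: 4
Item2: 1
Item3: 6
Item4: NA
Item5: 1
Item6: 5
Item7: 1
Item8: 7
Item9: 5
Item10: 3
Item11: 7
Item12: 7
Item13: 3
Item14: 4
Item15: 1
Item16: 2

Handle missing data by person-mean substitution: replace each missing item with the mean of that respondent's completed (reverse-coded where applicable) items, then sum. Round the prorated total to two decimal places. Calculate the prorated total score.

67.20

Reverse-coded (reverse-coded value = 8 − response):
  item 5: 8 − 1 = 7
Completed scored items (15 of 16): 4, 1, 6, 7, 5, 1, 7, 5, 3, 7, 7, 3, 4, 1, 2; sum = 63.
Person mean = 63 / 15 ≈ 4.2000
Prorated total = (63 / 15) × 16 = 67.20 (to 2 dp)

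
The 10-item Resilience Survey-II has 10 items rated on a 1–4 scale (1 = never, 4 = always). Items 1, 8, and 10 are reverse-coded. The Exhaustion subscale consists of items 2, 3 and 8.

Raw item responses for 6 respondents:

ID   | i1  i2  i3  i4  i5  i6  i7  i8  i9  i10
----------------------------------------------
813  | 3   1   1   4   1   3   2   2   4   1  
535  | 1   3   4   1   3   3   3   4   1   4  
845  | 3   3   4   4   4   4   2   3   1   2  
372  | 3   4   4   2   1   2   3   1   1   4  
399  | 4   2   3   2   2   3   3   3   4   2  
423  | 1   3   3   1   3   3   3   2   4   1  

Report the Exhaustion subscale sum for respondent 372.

Respondent 372 raw: 3, 4, 4, 2, 1, 2, 3, 1, 1, 4.
Exhaustion items: 2, 3, 8.
Reverse-coded (reverse-coded value = 5 − response):
  item 2: 4
  item 3: 4
  item 8: 5 − 1 = 4
Sum = 4 + 4 + 4 = 12

12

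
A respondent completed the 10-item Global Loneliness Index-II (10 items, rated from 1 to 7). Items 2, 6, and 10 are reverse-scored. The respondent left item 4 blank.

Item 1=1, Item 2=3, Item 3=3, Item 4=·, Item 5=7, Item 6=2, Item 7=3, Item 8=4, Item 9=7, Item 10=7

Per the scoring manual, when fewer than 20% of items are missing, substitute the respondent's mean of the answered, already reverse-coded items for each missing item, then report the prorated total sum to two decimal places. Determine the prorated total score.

41.11

Reverse-coded (on a 1–7 scale, reversed = 8 − raw):
  item 2: 8 − 3 = 5
  item 6: 8 − 2 = 6
  item 10: 8 − 7 = 1
Completed scored items (9 of 10): 1, 5, 3, 7, 6, 3, 4, 7, 1; sum = 37.
Person mean = 37 / 9 ≈ 4.1111
Prorated total = (37 / 9) × 10 = 41.11 (to 2 dp)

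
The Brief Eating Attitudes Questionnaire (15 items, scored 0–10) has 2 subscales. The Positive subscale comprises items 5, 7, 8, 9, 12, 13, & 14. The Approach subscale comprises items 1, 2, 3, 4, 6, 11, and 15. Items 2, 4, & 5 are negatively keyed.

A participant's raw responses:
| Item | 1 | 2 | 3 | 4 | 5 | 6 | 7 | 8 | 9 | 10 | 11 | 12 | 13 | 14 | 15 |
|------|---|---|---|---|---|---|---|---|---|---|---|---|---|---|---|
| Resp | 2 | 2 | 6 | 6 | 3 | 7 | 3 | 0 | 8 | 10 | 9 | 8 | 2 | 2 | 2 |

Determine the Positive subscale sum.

Positive items: 5, 7, 8, 9, 12, 13, 14.
Of these, item 5 is negatively keyed; on a 0–10 scale, reversed = 10 − raw.
  item 5: 10 − 3 = 7
  item 7: 3
  item 8: 0
  item 9: 8
  item 12: 8
  item 13: 2
  item 14: 2
Sum = 7 + 3 + 0 + 8 + 8 + 2 + 2 = 30

30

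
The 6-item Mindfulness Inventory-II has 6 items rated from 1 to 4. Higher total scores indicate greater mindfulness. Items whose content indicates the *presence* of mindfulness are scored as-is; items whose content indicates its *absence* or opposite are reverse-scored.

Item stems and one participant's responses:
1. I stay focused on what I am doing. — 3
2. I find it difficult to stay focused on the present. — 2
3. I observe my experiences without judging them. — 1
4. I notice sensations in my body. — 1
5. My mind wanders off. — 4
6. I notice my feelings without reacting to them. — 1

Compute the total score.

10

Items 2, 5 describe the absence/opposite of mindfulness → reverse-score.
on a 1–4 scale, reversed = 5 − raw.
  item 1: 3
  item 2: 5 − 2 = 3
  item 3: 1
  item 4: 1
  item 5: 5 − 4 = 1
  item 6: 1
Total = 3 + 3 + 1 + 1 + 1 + 1 = 10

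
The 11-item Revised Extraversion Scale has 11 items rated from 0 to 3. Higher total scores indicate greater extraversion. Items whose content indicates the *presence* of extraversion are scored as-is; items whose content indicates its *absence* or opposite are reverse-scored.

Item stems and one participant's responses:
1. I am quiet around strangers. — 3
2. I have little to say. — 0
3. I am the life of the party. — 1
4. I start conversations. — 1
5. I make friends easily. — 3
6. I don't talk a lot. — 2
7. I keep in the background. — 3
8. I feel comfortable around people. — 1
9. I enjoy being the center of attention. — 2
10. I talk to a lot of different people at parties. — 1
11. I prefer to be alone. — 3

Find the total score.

13

Items 1, 2, 6, 7, 11 describe the absence/opposite of extraversion → reverse-score.
on a 0–3 scale, reversed = 3 − raw.
  item 1: 3 − 3 = 0
  item 2: 3 − 0 = 3
  item 3: 1
  item 4: 1
  item 5: 3
  item 6: 3 − 2 = 1
  item 7: 3 − 3 = 0
  item 8: 1
  item 9: 2
  item 10: 1
  item 11: 3 − 3 = 0
Total = 0 + 3 + 1 + 1 + 3 + 1 + 0 + 1 + 2 + 1 + 0 = 13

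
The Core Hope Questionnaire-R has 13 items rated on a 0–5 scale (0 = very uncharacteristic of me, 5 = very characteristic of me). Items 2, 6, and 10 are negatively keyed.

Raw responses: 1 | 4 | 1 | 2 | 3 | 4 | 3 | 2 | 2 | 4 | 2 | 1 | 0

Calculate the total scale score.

20

Raw sum = 29. Negatively keyed items: 2, 6, 10; their raw sum = 12.
Each reversal replaces raw with 5 − raw, changing the total by 5 − 2·raw per item.
Total = 29 + 3·5 − 2·12 = 29 + 15 − 24 = 20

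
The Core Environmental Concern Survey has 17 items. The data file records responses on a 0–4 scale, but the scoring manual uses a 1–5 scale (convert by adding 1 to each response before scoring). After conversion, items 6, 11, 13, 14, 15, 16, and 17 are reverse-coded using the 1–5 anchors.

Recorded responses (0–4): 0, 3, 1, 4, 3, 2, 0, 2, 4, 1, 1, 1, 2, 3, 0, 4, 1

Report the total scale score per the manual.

Convert to 1–5: 1, 4, 2, 5, 4, 3, 1, 3, 5, 2, 2, 2, 3, 4, 1, 5, 2
Reverse-coded (reverse-coded value = 6 − response):
  item 6: 6 − 3 = 3
  item 11: 6 − 2 = 4
  item 13: 6 − 3 = 3
  item 14: 6 − 4 = 2
  item 15: 6 − 1 = 5
  item 16: 6 − 5 = 1
  item 17: 6 − 2 = 4
Scored: 1, 4, 2, 5, 4, 3, 1, 3, 5, 2, 4, 2, 3, 2, 5, 1, 4
Total = 51

51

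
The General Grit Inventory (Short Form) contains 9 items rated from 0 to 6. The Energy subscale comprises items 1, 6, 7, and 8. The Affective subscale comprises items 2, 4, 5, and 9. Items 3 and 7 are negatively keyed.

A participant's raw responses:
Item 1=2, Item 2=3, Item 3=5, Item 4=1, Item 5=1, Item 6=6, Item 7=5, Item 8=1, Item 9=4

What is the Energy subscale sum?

10

Energy items: 1, 6, 7, 8.
Of these, item 7 is negatively keyed; reverse-coded value = 6 − response.
  item 1: 2
  item 6: 6
  item 7: 6 − 5 = 1
  item 8: 1
Sum = 2 + 6 + 1 + 1 = 10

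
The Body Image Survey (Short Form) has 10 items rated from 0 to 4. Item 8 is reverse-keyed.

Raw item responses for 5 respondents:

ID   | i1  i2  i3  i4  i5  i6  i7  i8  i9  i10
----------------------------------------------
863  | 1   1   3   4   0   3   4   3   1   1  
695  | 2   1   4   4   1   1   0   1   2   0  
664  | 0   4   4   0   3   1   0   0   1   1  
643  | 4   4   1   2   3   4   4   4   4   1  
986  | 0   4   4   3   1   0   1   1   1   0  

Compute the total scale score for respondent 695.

Respondent 695 raw: 2, 1, 4, 4, 1, 1, 0, 1, 2, 0.
Reverse-coded (on a 0–4 scale, reversed = 4 − raw):
  item 1: 2
  item 2: 1
  item 3: 4
  item 4: 4
  item 5: 1
  item 6: 1
  item 7: 0
  item 8: 4 − 1 = 3
  item 9: 2
  item 10: 0
Sum = 2 + 1 + 4 + 4 + 1 + 1 + 0 + 3 + 2 + 0 = 18

18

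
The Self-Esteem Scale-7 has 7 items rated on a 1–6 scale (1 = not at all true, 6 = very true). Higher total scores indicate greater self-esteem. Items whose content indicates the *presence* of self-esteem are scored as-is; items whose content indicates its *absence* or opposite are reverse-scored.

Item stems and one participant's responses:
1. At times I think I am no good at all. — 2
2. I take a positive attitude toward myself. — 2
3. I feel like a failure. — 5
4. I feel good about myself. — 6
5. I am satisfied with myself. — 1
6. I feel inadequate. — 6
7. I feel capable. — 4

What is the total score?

21

Items 1, 3, 6 describe the absence/opposite of self-esteem → reverse-score.
reverse-coded value = 7 − response.
  item 1: 7 − 2 = 5
  item 2: 2
  item 3: 7 − 5 = 2
  item 4: 6
  item 5: 1
  item 6: 7 − 6 = 1
  item 7: 4
Total = 5 + 2 + 2 + 6 + 1 + 1 + 4 = 21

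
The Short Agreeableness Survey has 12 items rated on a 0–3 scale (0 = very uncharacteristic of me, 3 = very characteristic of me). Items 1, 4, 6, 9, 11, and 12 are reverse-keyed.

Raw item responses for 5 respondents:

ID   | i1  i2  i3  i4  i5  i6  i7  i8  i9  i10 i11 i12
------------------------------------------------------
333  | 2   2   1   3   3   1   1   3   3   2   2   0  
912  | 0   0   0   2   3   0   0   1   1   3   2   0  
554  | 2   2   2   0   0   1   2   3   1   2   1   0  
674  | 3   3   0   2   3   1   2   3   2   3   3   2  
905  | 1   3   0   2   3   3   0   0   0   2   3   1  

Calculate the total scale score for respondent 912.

Respondent 912 raw: 0, 0, 0, 2, 3, 0, 0, 1, 1, 3, 2, 0.
Reverse-coded (on a 0–3 scale, reversed = 3 − raw):
  item 1: 3 − 0 = 3
  item 2: 0
  item 3: 0
  item 4: 3 − 2 = 1
  item 5: 3
  item 6: 3 − 0 = 3
  item 7: 0
  item 8: 1
  item 9: 3 − 1 = 2
  item 10: 3
  item 11: 3 − 2 = 1
  item 12: 3 − 0 = 3
Sum = 3 + 0 + 0 + 1 + 3 + 3 + 0 + 1 + 2 + 3 + 1 + 3 = 20

20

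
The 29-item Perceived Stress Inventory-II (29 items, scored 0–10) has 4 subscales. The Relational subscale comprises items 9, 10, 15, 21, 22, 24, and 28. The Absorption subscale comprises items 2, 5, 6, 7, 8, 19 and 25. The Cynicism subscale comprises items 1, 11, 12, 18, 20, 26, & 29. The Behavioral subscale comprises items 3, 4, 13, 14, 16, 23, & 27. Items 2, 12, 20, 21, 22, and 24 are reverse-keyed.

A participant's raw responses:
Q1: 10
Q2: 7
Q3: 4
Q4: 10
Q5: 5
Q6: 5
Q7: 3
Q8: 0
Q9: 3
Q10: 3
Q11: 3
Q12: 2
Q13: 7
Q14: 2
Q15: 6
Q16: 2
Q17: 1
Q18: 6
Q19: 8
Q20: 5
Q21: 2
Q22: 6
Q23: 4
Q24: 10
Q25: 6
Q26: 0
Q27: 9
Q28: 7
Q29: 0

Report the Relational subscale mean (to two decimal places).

4.43

Relational items: 9, 10, 15, 21, 22, 24, 28.
Of these, items 21, 22, and 24 are reverse-keyed; reversed = (0+10) − raw = 10 − raw.
  item 9: 3
  item 10: 3
  item 15: 6
  item 21: 10 − 2 = 8
  item 22: 10 − 6 = 4
  item 24: 10 − 10 = 0
  item 28: 7
Sum = 3 + 3 + 6 + 8 + 4 + 0 + 7 = 31
Mean = 31 / 7 = 4.43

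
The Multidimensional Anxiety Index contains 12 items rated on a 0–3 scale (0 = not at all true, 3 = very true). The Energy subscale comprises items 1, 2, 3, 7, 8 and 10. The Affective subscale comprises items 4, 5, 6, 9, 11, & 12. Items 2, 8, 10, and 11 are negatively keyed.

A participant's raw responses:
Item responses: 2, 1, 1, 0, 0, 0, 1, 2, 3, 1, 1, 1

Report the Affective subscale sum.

6

Affective items: 4, 5, 6, 9, 11, 12.
Of these, item 11 is negatively keyed; reverse-coded value = 3 − response.
  item 4: 0
  item 5: 0
  item 6: 0
  item 9: 3
  item 11: 3 − 1 = 2
  item 12: 1
Sum = 0 + 0 + 0 + 3 + 2 + 1 = 6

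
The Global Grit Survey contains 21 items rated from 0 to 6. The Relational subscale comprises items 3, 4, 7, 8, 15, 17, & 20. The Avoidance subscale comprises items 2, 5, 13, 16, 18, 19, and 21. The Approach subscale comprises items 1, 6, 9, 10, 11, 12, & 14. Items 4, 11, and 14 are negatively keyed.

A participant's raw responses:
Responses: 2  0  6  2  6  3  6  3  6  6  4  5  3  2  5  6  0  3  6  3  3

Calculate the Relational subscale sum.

Relational items: 3, 4, 7, 8, 15, 17, 20.
Of these, item 4 is negatively keyed; reverse-coded value = 6 − response.
  item 3: 6
  item 4: 6 − 2 = 4
  item 7: 6
  item 8: 3
  item 15: 5
  item 17: 0
  item 20: 3
Sum = 6 + 4 + 6 + 3 + 5 + 0 + 3 = 27

27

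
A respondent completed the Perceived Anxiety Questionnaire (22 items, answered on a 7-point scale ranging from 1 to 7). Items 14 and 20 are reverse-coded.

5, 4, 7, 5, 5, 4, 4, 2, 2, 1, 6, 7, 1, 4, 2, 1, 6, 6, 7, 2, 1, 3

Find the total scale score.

89

Reversing items 14 and 20 with 8 − raw:
Total = 5 + 4 + 7 + 5 + 5 + 4 + 4 + 2 + 2 + 1 + 6 + 7 + 1 + (8−4) + 2 + 1 + 6 + 6 + 7 + (8−2) + 1 + 3
      = 5 + 4 + 7 + 5 + 5 + 4 + 4 + 2 + 2 + 1 + 6 + 7 + 1 + 4 + 2 + 1 + 6 + 6 + 7 + 6 + 1 + 3 = 89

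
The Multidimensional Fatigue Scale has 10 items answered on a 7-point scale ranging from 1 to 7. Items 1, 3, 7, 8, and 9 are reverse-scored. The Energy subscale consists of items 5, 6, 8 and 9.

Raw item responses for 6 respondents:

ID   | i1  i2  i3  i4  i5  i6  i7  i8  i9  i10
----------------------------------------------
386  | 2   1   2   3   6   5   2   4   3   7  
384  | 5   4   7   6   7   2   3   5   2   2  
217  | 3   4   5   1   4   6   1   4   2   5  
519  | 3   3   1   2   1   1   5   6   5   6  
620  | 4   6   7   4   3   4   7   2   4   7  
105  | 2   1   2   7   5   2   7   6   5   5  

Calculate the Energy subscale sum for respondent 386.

20

Respondent 386 raw: 2, 1, 2, 3, 6, 5, 2, 4, 3, 7.
Energy items: 5, 6, 8, 9.
Reverse-coded (on a 1–7 scale, reversed = 8 − raw):
  item 5: 6
  item 6: 5
  item 8: 8 − 4 = 4
  item 9: 8 − 3 = 5
Sum = 6 + 5 + 4 + 5 = 20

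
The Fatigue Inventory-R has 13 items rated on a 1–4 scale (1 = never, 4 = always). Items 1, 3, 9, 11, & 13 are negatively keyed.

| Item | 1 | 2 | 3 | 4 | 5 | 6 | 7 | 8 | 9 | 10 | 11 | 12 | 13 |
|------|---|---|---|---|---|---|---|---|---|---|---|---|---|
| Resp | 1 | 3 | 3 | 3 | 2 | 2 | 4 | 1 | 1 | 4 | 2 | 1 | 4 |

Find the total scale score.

34

Negatively keyed items use 5 − raw:
  item 1: 5 − 1 = 4
  item 3: 5 − 3 = 2
  item 9: 5 − 1 = 4
  item 11: 5 − 2 = 3
  item 13: 5 − 4 = 1
Scored items: 4, 3, 2, 3, 2, 2, 4, 1, 4, 4, 3, 1, 1
Total = 4 + 3 + 2 + 3 + 2 + 2 + 4 + 1 + 4 + 4 + 3 + 1 + 1 = 34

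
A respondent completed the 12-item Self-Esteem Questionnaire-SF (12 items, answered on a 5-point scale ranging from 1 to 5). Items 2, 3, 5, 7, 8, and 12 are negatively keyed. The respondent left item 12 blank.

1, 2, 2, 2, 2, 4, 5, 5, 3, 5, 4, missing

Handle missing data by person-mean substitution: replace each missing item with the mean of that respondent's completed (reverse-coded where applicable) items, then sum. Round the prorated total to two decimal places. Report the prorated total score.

Reverse-coded (on a 1–5 scale, reversed = 6 − raw):
  item 2: 6 − 2 = 4
  item 3: 6 − 2 = 4
  item 5: 6 − 2 = 4
  item 7: 6 − 5 = 1
  item 8: 6 − 5 = 1
Completed scored items (11 of 12): 1, 4, 4, 2, 4, 4, 1, 1, 3, 5, 4; sum = 33.
Person mean = 33 / 11 ≈ 3.0000
Prorated total = (33 / 11) × 12 = 36.00 (to 2 dp)

36.00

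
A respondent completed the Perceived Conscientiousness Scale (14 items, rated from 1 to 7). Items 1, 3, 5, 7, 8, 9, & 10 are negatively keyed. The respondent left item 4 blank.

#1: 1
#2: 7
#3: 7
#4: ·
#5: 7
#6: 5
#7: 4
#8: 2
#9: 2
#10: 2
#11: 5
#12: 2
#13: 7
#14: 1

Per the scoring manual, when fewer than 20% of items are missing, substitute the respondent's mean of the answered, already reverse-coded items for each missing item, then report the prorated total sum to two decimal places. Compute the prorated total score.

Reverse-coded (reverse-coded value = 8 − response):
  item 1: 8 − 1 = 7
  item 3: 8 − 7 = 1
  item 5: 8 − 7 = 1
  item 7: 8 − 4 = 4
  item 8: 8 − 2 = 6
  item 9: 8 − 2 = 6
  item 10: 8 − 2 = 6
Completed scored items (13 of 14): 7, 7, 1, 1, 5, 4, 6, 6, 6, 5, 2, 7, 1; sum = 58.
Person mean = 58 / 13 ≈ 4.4615
Prorated total = (58 / 13) × 14 = 62.46 (to 2 dp)

62.46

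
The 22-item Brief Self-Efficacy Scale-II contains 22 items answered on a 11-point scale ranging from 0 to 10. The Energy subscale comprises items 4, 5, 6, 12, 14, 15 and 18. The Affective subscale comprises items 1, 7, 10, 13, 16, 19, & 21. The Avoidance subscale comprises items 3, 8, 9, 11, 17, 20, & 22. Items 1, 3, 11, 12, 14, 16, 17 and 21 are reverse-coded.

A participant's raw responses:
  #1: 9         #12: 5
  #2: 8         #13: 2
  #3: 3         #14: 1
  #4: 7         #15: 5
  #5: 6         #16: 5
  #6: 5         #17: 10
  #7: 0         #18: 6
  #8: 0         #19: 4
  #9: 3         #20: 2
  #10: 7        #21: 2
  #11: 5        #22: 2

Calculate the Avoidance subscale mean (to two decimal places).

2.71

Avoidance items: 3, 8, 9, 11, 17, 20, 22.
Of these, items 3, 11, and 17 are reverse-coded; reverse-coded value = 10 − response.
  item 3: 10 − 3 = 7
  item 8: 0
  item 9: 3
  item 11: 10 − 5 = 5
  item 17: 10 − 10 = 0
  item 20: 2
  item 22: 2
Sum = 7 + 0 + 3 + 5 + 0 + 2 + 2 = 19
Mean = 19 / 7 = 2.71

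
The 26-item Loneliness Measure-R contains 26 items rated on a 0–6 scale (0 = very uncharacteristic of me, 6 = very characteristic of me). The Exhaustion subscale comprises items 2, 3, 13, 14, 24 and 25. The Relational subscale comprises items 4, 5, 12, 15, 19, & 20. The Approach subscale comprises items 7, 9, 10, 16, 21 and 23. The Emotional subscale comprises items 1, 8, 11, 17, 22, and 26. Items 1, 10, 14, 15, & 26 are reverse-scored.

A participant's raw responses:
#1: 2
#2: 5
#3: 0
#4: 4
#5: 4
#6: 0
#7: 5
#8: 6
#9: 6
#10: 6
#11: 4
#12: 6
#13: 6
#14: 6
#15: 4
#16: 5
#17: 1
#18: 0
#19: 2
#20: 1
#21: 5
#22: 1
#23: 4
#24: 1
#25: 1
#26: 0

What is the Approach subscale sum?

Approach items: 7, 9, 10, 16, 21, 23.
Of these, item 10 is reverse-scored; reversed = (0+6) − raw = 6 − raw.
  item 7: 5
  item 9: 6
  item 10: 6 − 6 = 0
  item 16: 5
  item 21: 5
  item 23: 4
Sum = 5 + 6 + 0 + 5 + 5 + 4 = 25

25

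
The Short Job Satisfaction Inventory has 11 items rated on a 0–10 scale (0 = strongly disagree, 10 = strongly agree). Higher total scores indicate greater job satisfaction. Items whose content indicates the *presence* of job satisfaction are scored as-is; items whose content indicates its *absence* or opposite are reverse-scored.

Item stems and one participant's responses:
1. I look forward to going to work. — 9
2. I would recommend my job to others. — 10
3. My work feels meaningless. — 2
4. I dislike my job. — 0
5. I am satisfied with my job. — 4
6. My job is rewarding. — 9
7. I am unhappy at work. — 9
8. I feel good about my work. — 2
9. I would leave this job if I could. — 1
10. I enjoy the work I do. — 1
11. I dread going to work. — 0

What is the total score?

73

Items 3, 4, 7, 9, 11 describe the absence/opposite of job satisfaction → reverse-score.
reversed = (0+10) − raw = 10 − raw.
  item 1: 9
  item 2: 10
  item 3: 10 − 2 = 8
  item 4: 10 − 0 = 10
  item 5: 4
  item 6: 9
  item 7: 10 − 9 = 1
  item 8: 2
  item 9: 10 − 1 = 9
  item 10: 1
  item 11: 10 − 0 = 10
Total = 9 + 10 + 8 + 10 + 4 + 9 + 1 + 2 + 9 + 1 + 10 = 73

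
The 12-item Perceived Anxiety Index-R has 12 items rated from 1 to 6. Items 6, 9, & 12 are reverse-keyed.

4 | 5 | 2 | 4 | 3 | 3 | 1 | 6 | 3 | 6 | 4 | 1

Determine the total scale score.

49

Reverse-coded items (on a 1–6 scale, reversed = 7 − raw):
  item 6: 7 − 3 = 4
  item 9: 7 − 3 = 4
  item 12: 7 − 1 = 6
Scored items: 4, 5, 2, 4, 3, 4, 1, 6, 4, 6, 4, 6
Total = 4 + 5 + 2 + 4 + 3 + 4 + 1 + 6 + 4 + 6 + 4 + 6 = 49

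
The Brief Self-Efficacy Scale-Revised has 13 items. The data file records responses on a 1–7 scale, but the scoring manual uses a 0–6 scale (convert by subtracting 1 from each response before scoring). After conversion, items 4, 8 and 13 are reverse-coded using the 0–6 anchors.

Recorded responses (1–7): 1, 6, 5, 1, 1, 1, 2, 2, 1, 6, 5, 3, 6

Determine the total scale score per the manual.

Convert to 0–6: 0, 5, 4, 0, 0, 0, 1, 1, 0, 5, 4, 2, 5
Reverse-coded (on a 0–6 scale, reversed = 6 − raw):
  item 4: 6 − 0 = 6
  item 8: 6 − 1 = 5
  item 13: 6 − 5 = 1
Scored: 0, 5, 4, 6, 0, 0, 1, 5, 0, 5, 4, 2, 1
Total = 33

33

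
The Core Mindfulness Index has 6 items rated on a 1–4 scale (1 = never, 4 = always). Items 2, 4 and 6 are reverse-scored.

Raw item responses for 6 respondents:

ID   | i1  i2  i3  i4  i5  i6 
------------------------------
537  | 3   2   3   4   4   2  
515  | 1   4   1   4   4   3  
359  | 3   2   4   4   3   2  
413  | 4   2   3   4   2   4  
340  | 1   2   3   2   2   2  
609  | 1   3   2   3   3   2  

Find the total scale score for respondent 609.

13

Respondent 609 raw: 1, 3, 2, 3, 3, 2.
Reverse-coded (reversed = (1+4) − raw = 5 − raw):
  item 1: 1
  item 2: 5 − 3 = 2
  item 3: 2
  item 4: 5 − 3 = 2
  item 5: 3
  item 6: 5 − 2 = 3
Sum = 1 + 2 + 2 + 2 + 3 + 3 = 13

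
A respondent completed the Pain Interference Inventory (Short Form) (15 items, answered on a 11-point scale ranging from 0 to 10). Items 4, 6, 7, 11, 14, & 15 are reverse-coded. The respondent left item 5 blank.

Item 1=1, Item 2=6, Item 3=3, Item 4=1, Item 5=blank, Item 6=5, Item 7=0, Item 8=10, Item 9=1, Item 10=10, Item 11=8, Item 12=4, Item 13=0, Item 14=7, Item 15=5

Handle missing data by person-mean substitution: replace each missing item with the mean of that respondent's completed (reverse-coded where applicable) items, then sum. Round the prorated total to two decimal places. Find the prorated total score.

Reverse-coded (reverse-coded value = 10 − response):
  item 4: 10 − 1 = 9
  item 6: 10 − 5 = 5
  item 7: 10 − 0 = 10
  item 11: 10 − 8 = 2
  item 14: 10 − 7 = 3
  item 15: 10 − 5 = 5
Completed scored items (14 of 15): 1, 6, 3, 9, 5, 10, 10, 1, 10, 2, 4, 0, 3, 5; sum = 69.
Person mean = 69 / 14 ≈ 4.9286
Prorated total = (69 / 14) × 15 = 73.93 (to 2 dp)

73.93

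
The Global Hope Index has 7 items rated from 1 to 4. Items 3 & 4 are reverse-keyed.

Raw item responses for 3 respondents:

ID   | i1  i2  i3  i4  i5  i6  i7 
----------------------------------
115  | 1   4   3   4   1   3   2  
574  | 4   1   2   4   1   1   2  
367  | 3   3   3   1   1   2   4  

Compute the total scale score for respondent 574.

Respondent 574 raw: 4, 1, 2, 4, 1, 1, 2.
Reverse-coded (on a 1–4 scale, reversed = 5 − raw):
  item 1: 4
  item 2: 1
  item 3: 5 − 2 = 3
  item 4: 5 − 4 = 1
  item 5: 1
  item 6: 1
  item 7: 2
Sum = 4 + 1 + 3 + 1 + 1 + 1 + 2 = 13

13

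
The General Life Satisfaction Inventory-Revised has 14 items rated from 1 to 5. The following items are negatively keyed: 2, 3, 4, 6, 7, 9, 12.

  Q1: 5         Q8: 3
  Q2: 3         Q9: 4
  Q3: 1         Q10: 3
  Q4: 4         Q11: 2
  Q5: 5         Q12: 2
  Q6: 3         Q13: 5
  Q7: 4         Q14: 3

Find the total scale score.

Reverse-coded items (reversed = (1+5) − raw = 6 − raw):
  item 2: 6 − 3 = 3
  item 3: 6 − 1 = 5
  item 4: 6 − 4 = 2
  item 6: 6 − 3 = 3
  item 7: 6 − 4 = 2
  item 9: 6 − 4 = 2
  item 12: 6 − 2 = 4
After reverse-coding: 5, 3, 5, 2, 5, 3, 2, 3, 2, 3, 2, 4, 5, 3
Total = 5 + 3 + 5 + 2 + 5 + 3 + 2 + 3 + 2 + 3 + 2 + 4 + 5 + 3 = 47

47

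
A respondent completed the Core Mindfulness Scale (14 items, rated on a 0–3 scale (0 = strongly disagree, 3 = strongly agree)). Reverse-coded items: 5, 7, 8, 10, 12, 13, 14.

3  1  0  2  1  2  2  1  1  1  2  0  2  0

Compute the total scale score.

25

Reversing items 5, 7, 8, 10, 12, 13, & 14 with 3 − raw:
Total = 3 + 1 + 0 + 2 + (3−1) + 2 + (3−2) + (3−1) + 1 + (3−1) + 2 + (3−0) + (3−2) + (3−0)
      = 3 + 1 + 0 + 2 + 2 + 2 + 1 + 2 + 1 + 2 + 2 + 3 + 1 + 3 = 25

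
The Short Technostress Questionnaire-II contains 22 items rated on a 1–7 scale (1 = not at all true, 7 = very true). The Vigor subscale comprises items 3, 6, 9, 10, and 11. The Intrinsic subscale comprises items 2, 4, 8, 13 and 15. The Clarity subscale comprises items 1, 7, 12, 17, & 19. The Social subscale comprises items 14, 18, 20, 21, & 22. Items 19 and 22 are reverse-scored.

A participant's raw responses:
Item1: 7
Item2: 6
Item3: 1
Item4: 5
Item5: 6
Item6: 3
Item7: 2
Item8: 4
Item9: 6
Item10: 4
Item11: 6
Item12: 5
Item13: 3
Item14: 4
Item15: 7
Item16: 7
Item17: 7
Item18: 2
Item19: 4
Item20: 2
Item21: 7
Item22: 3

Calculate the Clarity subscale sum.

Clarity items: 1, 7, 12, 17, 19.
Of these, item 19 is reverse-scored; on a 1–7 scale, reversed = 8 − raw.
  item 1: 7
  item 7: 2
  item 12: 5
  item 17: 7
  item 19: 8 − 4 = 4
Sum = 7 + 2 + 5 + 7 + 4 = 25

25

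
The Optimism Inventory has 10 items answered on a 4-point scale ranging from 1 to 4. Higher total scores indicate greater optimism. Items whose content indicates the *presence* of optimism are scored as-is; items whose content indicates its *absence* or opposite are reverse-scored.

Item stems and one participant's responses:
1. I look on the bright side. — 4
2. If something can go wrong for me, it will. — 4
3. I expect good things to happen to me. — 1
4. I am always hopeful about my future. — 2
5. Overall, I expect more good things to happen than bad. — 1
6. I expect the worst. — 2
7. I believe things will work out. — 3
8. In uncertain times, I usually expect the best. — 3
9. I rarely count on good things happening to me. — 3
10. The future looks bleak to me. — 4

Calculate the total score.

Items 2, 6, 9, 10 describe the absence/opposite of optimism → reverse-score.
reversed = (1+4) − raw = 5 − raw.
  item 1: 4
  item 2: 5 − 4 = 1
  item 3: 1
  item 4: 2
  item 5: 1
  item 6: 5 − 2 = 3
  item 7: 3
  item 8: 3
  item 9: 5 − 3 = 2
  item 10: 5 − 4 = 1
Total = 4 + 1 + 1 + 2 + 1 + 3 + 3 + 3 + 2 + 1 = 21

21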